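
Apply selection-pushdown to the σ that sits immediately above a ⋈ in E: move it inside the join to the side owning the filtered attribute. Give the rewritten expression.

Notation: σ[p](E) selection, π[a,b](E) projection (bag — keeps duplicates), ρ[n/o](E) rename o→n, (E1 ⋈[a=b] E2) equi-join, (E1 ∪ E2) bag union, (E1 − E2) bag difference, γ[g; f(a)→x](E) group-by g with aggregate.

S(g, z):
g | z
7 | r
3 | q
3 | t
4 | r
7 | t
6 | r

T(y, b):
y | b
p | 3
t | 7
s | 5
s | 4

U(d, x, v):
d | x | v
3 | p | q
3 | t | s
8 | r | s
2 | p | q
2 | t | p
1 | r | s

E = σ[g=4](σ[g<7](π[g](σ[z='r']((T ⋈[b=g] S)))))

σ filters on z, owned by the right side.
E' = σ[g=4](σ[g<7](π[g]((T ⋈[b=g] σ[z='r'](S)))))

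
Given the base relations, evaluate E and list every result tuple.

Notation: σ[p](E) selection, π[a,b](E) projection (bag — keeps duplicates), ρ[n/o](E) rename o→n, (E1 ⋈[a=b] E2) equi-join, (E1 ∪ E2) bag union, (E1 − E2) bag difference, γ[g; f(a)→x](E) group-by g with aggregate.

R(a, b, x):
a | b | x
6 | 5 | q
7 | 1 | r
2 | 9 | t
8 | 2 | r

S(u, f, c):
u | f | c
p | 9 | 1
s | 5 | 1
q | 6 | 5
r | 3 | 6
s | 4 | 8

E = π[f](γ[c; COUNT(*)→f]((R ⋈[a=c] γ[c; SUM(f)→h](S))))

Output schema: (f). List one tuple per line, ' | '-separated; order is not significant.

Stepwise |·|:
  R → 4
  S → 5
  γ[c; SUM(f)→h](S) → 4
  (R ⋈[a=c] γ[c; SUM(f)→h](S)) → 2
  γ[c; COUNT(*)→f]((R ⋈[a=c] γ[c; SUM(f)→h](S))) → 2
  π[f](γ[c; COUNT(*)→f]((R ⋈[a=c] γ[c; SUM(f)→h](S)))) → 2

== RESULT ==
f
1
1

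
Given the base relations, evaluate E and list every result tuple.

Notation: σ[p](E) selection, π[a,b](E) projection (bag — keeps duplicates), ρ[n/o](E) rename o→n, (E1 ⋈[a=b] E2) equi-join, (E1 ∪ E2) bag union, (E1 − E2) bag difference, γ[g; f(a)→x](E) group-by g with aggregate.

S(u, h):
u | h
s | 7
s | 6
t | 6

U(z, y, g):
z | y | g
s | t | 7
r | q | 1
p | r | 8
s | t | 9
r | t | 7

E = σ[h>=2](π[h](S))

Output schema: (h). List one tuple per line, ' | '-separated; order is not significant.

Stepwise |·|:
  S → 3
  π[h](S) → 3
  σ[h>=2](π[h](S)) → 3

== RESULT ==
h
6
6
7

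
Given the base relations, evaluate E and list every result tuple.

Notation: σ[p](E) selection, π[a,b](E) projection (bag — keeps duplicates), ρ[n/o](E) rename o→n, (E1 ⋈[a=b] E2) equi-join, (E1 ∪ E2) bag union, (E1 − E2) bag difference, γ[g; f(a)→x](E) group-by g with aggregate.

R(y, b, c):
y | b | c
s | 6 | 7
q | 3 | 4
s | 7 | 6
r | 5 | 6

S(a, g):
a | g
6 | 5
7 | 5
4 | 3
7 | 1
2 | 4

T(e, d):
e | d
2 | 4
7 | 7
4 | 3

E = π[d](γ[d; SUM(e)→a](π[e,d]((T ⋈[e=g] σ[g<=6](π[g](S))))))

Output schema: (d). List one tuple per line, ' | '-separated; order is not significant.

Subexpression sizes:
  T → 3
  S → 5
  π[g](S) → 5
  σ[g<=6](π[g](S)) → 5
  (T ⋈[e=g] σ[g<=6](π[g](S))) → 1
  π[e,d]((T ⋈[e=g] σ[g<=6](π[g](S)))) → 1
  γ[d; SUM(e)→a](π[e,d]((T ⋈[e=g] σ[g<=6](π[g](S))))) → 1
  π[d](γ[d; SUM(e)→a](π[e,d]((T ⋈[e=g] σ[g<=6](π[g](S)))))) → 1

== RESULT ==
d
3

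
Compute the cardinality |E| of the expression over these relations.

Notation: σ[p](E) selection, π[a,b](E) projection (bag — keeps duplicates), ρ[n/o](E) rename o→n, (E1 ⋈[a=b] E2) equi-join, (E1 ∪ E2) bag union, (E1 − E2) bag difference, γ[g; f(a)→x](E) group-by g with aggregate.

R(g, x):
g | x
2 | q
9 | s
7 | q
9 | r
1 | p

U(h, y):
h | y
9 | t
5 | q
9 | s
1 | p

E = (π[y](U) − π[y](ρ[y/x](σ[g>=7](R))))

Subexpression sizes:
  U → 4
  π[y](U) → 4
  R → 5
  σ[g>=7](R) → 3
  ρ[y/x](σ[g>=7](R)) → 3
  π[y](ρ[y/x](σ[g>=7](R))) → 3
  (π[y](U) − π[y](ρ[y/x](σ[g>=7](R)))) → 2

|E| = 2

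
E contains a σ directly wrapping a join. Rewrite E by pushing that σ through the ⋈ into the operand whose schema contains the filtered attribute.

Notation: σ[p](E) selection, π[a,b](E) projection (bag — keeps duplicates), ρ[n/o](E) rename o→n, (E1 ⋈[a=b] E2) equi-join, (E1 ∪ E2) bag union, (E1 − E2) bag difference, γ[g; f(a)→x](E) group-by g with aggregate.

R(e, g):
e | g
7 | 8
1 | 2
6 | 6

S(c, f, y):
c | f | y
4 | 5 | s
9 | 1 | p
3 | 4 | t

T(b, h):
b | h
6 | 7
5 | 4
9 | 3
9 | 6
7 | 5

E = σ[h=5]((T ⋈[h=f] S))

σ filters on h, owned by the left side.
E' = (σ[h=5](T) ⋈[h=f] S)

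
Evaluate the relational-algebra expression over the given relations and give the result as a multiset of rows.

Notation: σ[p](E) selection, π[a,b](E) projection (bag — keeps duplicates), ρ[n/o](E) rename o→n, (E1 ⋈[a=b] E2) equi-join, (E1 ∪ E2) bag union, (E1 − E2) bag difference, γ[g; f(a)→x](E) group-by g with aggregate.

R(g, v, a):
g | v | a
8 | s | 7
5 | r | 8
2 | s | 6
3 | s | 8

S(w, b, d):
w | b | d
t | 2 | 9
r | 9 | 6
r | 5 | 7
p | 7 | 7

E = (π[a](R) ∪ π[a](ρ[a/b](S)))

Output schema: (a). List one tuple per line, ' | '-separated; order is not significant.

Stepwise |·|:
  R → 4
  π[a](R) → 4
  S → 4
  ρ[a/b](S) → 4
  π[a](ρ[a/b](S)) → 4
  (π[a](R) ∪ π[a](ρ[a/b](S))) → 8

== RESULT ==
a
2
5
6
7
7
8
8
9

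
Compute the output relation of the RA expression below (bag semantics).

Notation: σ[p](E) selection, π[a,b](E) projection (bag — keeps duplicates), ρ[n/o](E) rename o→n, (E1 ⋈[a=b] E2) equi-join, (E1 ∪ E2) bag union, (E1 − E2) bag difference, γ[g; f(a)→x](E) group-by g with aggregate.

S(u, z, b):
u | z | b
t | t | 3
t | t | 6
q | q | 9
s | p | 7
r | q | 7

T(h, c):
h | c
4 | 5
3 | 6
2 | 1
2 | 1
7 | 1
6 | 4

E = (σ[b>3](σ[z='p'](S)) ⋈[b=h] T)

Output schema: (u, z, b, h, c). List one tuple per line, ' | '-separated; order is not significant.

Row counts bottom-up:
  S → 5
  σ[z='p'](S) → 1
  σ[b>3](σ[z='p'](S)) → 1
  T → 6
  (σ[b>3](σ[z='p'](S)) ⋈[b=h] T) → 1

== RESULT ==
u | z | b | h | c
s | p | 7 | 7 | 1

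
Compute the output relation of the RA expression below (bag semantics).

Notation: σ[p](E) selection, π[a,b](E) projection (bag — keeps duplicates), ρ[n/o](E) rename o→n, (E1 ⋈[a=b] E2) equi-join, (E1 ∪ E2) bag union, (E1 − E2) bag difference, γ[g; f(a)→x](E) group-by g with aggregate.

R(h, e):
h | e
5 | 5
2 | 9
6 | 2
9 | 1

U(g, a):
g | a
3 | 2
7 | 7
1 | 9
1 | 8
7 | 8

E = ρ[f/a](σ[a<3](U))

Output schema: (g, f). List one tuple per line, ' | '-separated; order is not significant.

Stepwise |·|:
  U → 5
  σ[a<3](U) → 1
  ρ[f/a](σ[a<3](U)) → 1

== RESULT ==
g | f
3 | 2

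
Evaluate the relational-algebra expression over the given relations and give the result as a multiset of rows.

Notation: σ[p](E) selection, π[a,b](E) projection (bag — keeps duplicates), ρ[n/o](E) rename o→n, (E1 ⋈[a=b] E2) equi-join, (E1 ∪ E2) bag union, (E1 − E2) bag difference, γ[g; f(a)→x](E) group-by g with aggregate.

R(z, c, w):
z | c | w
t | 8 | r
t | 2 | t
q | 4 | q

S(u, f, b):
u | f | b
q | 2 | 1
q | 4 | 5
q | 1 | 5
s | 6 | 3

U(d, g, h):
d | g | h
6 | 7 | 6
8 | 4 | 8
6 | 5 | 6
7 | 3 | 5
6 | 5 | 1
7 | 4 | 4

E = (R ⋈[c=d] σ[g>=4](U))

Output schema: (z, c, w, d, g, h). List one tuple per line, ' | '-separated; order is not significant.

Per-node cardinality:
  R → 3
  U → 6
  σ[g>=4](U) → 5
  (R ⋈[c=d] σ[g>=4](U)) → 1

== RESULT ==
z | c | w | d | g | h
t | 8 | r | 8 | 4 | 8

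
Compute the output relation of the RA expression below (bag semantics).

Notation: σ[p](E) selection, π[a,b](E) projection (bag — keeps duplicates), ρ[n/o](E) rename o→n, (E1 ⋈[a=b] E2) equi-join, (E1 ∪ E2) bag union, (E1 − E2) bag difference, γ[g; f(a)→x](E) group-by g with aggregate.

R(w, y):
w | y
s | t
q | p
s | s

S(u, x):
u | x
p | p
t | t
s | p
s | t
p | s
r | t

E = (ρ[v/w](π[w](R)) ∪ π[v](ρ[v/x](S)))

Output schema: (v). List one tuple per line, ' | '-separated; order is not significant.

Subexpression sizes:
  R → 3
  π[w](R) → 3
  ρ[v/w](π[w](R)) → 3
  S → 6
  ρ[v/x](S) → 6
  π[v](ρ[v/x](S)) → 6
  (ρ[v/w](π[w](R)) ∪ π[v](ρ[v/x](S))) → 9

== RESULT ==
v
p
p
q
s
s
s
t
t
t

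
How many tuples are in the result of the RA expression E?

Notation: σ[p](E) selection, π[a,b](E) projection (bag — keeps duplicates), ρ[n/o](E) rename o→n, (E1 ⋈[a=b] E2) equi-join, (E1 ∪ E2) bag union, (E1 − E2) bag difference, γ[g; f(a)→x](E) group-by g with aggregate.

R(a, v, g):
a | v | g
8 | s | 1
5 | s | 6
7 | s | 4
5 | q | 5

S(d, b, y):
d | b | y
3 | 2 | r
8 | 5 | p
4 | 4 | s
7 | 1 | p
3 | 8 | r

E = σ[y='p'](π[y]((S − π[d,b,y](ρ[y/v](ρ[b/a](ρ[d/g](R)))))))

Stepwise |·|:
  S → 5
  R → 4
  ρ[d/g](R) → 4
  ρ[b/a](ρ[d/g](R)) → 4
  ρ[y/v](ρ[b/a](ρ[d/g](R))) → 4
  π[d,b,y](ρ[y/v](ρ[b/a](ρ[d/g](R)))) → 4
  (S − π[d,b,y](ρ[y/v](ρ[b/a](ρ[d/g](R))))) → 5
  π[y]((S − π[d,b,y](ρ[y/v](ρ[b/a](ρ[d/g](R)))))) → 5
  σ[y='p'](π[y]((S − π[d,b,y](ρ[y/v](ρ[b/a](ρ[d/g](R))))))) → 2

|E| = 2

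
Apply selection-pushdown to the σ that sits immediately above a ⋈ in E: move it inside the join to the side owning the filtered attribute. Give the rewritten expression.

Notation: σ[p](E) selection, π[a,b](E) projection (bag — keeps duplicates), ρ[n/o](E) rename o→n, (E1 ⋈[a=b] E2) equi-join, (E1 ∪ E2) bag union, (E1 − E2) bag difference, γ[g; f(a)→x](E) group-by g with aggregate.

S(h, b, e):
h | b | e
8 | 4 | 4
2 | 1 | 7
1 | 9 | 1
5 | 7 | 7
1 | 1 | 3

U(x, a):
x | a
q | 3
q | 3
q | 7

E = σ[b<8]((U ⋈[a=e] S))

σ filters on b, owned by the right side.
E' = (U ⋈[a=e] σ[b<8](S))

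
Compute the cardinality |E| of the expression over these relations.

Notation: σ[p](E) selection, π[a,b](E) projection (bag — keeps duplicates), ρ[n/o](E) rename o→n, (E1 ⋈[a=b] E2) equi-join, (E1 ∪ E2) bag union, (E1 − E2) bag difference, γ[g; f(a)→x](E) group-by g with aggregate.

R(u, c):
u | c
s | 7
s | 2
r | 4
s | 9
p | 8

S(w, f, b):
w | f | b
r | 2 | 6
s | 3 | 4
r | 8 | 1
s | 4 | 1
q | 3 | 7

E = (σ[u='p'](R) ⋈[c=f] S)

Per-node cardinality:
  R → 5
  σ[u='p'](R) → 1
  S → 5
  (σ[u='p'](R) ⋈[c=f] S) → 1

|E| = 1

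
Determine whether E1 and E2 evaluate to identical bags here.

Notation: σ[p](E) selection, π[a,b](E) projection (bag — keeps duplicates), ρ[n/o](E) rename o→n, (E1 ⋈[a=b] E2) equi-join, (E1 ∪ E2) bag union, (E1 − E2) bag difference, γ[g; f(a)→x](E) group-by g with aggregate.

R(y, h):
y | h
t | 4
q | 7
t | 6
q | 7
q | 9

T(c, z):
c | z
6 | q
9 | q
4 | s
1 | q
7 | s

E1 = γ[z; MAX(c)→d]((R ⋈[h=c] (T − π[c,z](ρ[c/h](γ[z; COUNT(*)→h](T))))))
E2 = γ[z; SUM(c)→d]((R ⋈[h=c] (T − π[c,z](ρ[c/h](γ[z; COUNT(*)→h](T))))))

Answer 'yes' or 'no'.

E1 subexpression sizes:
  R → 5
  T → 5
  T → 5
  γ[z; COUNT(*)→h](T) → 2
  ρ[c/h](γ[z; COUNT(*)→h](T)) → 2
  π[c,z](ρ[c/h](γ[z; COUNT(*)→h](T))) → 2
  (T − π[c,z](ρ[c/h](γ[z; COUNT(*)→h](T)))) → 5
  (R ⋈[h=c] (T − π[c,z](ρ[c/h](γ[z; COUNT(*)→h](T))))) → 5
  γ[z; MAX(c)→d]((R ⋈[h=c] (T − π[c,z](ρ[c/h](γ[z; COUNT(*)→h](T)))))) → 2
E2 subexpression sizes:
  R → 5
  T → 5
  T → 5
  γ[z; COUNT(*)→h](T) → 2
  ρ[c/h](γ[z; COUNT(*)→h](T)) → 2
  π[c,z](ρ[c/h](γ[z; COUNT(*)→h](T))) → 2
  (T − π[c,z](ρ[c/h](γ[z; COUNT(*)→h](T)))) → 5
  (R ⋈[h=c] (T − π[c,z](ρ[c/h](γ[z; COUNT(*)→h](T))))) → 5
  γ[z; SUM(c)→d]((R ⋈[h=c] (T − π[c,z](ρ[c/h](γ[z; COUNT(*)→h](T)))))) → 2

E1 result:
z | d
q | 9
s | 7
E2 result:
z | d
q | 15
s | 18
Witness: ('q', 9) appears 1× in E1 but 0× in E2.

no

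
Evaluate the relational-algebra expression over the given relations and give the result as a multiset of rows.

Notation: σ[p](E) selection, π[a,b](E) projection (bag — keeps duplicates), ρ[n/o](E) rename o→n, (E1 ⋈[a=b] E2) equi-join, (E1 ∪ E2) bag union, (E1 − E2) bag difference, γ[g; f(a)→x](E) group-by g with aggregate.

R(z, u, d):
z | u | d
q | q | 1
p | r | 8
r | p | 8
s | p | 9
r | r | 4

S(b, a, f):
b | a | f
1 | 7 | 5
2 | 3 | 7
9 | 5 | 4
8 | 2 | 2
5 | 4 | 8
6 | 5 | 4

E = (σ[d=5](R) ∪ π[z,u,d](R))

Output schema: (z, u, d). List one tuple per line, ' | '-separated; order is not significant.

Stepwise |·|:
  R → 5
  σ[d=5](R) → 0
  R → 5
  π[z,u,d](R) → 5
  (σ[d=5](R) ∪ π[z,u,d](R)) → 5

== RESULT ==
z | u | d
p | r | 8
q | q | 1
r | p | 8
r | r | 4
s | p | 9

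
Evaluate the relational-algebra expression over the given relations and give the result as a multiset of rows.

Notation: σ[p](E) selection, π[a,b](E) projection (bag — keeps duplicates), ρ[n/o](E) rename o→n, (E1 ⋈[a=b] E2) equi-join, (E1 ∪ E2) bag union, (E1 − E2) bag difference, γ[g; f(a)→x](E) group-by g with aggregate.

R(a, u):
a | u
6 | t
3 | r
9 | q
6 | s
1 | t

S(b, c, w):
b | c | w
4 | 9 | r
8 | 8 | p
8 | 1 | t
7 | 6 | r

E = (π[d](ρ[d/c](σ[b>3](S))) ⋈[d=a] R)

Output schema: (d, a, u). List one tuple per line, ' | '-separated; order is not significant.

Subexpression sizes:
  S → 4
  σ[b>3](S) → 4
  ρ[d/c](σ[b>3](S)) → 4
  π[d](ρ[d/c](σ[b>3](S))) → 4
  R → 5
  (π[d](ρ[d/c](σ[b>3](S))) ⋈[d=a] R) → 4

== RESULT ==
d | a | u
1 | 1 | t
6 | 6 | s
6 | 6 | t
9 | 9 | q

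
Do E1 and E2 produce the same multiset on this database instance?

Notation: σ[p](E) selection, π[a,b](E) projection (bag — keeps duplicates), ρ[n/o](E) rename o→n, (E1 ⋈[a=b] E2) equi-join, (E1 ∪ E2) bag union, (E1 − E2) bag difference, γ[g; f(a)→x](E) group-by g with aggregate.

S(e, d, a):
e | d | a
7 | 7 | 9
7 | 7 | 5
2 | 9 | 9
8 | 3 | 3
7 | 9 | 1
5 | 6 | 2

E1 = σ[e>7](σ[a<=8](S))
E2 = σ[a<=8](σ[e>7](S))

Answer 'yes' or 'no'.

E1 subexpression sizes:
  S → 6
  σ[a<=8](S) → 4
  σ[e>7](σ[a<=8](S)) → 1
E2 subexpression sizes:
  S → 6
  σ[e>7](S) → 1
  σ[a<=8](σ[e>7](S)) → 1

E1 and E2 produce the same multiset:
e | d | a
8 | 3 | 3

yes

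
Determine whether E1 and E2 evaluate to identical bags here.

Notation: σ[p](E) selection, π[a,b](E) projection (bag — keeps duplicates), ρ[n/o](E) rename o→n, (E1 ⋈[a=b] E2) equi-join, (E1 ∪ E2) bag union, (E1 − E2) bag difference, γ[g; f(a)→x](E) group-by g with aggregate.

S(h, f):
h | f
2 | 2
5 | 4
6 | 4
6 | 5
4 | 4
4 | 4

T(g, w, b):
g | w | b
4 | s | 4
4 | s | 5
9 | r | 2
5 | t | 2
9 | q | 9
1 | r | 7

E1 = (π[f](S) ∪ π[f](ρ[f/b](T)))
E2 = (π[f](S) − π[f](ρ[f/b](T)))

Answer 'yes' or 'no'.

E1 per-node cardinality:
  S → 6
  π[f](S) → 6
  T → 6
  ρ[f/b](T) → 6
  π[f](ρ[f/b](T)) → 6
  (π[f](S) ∪ π[f](ρ[f/b](T))) → 12
E2 per-node cardinality:
  S → 6
  π[f](S) → 6
  T → 6
  ρ[f/b](T) → 6
  π[f](ρ[f/b](T)) → 6
  (π[f](S) − π[f](ρ[f/b](T))) → 3

E1 result:
f
2
2
2
4
4
4
4
4
5
5
7
9
E2 result:
f
4
4
4
Witness: (7,) appears 1× in E1 but 0× in E2.

no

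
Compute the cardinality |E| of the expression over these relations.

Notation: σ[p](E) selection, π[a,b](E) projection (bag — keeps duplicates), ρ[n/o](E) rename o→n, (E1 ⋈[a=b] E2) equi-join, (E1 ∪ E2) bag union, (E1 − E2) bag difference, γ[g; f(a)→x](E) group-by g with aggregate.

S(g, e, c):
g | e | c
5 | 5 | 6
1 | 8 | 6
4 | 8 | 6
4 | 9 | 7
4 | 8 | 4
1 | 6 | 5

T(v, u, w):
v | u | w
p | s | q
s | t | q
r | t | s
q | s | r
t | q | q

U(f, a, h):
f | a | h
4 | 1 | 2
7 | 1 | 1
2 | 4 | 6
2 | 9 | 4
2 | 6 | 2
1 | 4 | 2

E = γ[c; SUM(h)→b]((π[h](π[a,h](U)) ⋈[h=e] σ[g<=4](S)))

Stepwise |·|:
  U → 6
  π[a,h](U) → 6
  π[h](π[a,h](U)) → 6
  S → 6
  σ[g<=4](S) → 5
  (π[h](π[a,h](U)) ⋈[h=e] σ[g<=4](S)) → 1
  γ[c; SUM(h)→b]((π[h](π[a,h](U)) ⋈[h=e] σ[g<=4](S))) → 1

|E| = 1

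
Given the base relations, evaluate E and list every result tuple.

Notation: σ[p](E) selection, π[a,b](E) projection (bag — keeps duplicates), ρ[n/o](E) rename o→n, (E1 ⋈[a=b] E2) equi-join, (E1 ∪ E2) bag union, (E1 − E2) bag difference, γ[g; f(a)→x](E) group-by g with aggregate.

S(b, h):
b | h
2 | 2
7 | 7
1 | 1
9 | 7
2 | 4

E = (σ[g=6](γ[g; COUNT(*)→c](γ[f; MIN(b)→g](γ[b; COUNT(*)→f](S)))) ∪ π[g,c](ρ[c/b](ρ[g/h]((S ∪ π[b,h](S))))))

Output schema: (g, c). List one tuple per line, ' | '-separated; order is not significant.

Per-node cardinality:
  S → 5
  γ[b; COUNT(*)→f](S) → 4
  γ[f; MIN(b)→g](γ[b; COUNT(*)→f](S)) → 2
  γ[g; COUNT(*)→c](γ[f; MIN(b)→g](γ[b; COUNT(*)→f](S))) → 2
  σ[g=6](γ[g; COUNT(*)→c](γ[f; MIN(b)→g](γ[b; COUNT(*)→f](S)))) → 0
  S → 5
  S → 5
  π[b,h](S) → 5
  (S ∪ π[b,h](S)) → 10
  ρ[g/h]((S ∪ π[b,h](S))) → 10
  ρ[c/b](ρ[g/h]((S ∪ π[b,h](S)))) → 10
  π[g,c](ρ[c/b](ρ[g/h]((S ∪ π[b,h](S))))) → 10
  (σ[g=6](γ[g; COUNT(*)→c](γ[f; MIN(b)→g](γ[b; COUNT(*)→f](S)))) ∪ π[g,c](ρ[c/b](ρ[g/h]((S ∪ π[b,h](S)))))) → 10

== RESULT ==
g | c
1 | 1
1 | 1
2 | 2
2 | 2
4 | 2
4 | 2
7 | 7
7 | 7
7 | 9
7 | 9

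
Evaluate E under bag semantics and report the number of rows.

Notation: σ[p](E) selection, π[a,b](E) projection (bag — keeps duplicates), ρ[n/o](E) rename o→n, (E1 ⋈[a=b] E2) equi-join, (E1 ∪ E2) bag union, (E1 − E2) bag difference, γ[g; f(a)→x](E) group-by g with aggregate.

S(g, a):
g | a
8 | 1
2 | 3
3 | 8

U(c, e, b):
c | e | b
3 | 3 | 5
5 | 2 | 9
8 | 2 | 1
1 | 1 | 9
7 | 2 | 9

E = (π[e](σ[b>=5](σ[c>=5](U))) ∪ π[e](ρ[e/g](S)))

Stepwise |·|:
  U → 5
  σ[c>=5](U) → 3
  σ[b>=5](σ[c>=5](U)) → 2
  π[e](σ[b>=5](σ[c>=5](U))) → 2
  S → 3
  ρ[e/g](S) → 3
  π[e](ρ[e/g](S)) → 3
  (π[e](σ[b>=5](σ[c>=5](U))) ∪ π[e](ρ[e/g](S))) → 5

|E| = 5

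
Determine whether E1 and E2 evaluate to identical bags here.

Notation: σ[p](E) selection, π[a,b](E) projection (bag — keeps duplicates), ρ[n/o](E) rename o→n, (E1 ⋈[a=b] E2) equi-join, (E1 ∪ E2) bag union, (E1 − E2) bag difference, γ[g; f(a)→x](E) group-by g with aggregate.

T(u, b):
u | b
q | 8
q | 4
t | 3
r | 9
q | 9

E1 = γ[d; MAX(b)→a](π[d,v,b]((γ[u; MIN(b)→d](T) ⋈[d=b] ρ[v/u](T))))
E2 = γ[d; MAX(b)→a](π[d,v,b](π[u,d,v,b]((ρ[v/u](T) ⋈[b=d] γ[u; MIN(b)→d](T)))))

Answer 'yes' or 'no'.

E1 row counts bottom-up:
  T → 5
  γ[u; MIN(b)→d](T) → 3
  T → 5
  ρ[v/u](T) → 5
  (γ[u; MIN(b)→d](T) ⋈[d=b] ρ[v/u](T)) → 4
  π[d,v,b]((γ[u; MIN(b)→d](T) ⋈[d=b] ρ[v/u](T))) → 4
  γ[d; MAX(b)→a](π[d,v,b]((γ[u; MIN(b)→d](T) ⋈[d=b] ρ[v/u](T)))) → 3
E2 row counts bottom-up:
  T → 5
  ρ[v/u](T) → 5
  T → 5
  γ[u; MIN(b)→d](T) → 3
  (ρ[v/u](T) ⋈[b=d] γ[u; MIN(b)→d](T)) → 4
  π[u,d,v,b]((ρ[v/u](T) ⋈[b=d] γ[u; MIN(b)→d](T))) → 4
  π[d,v,b](π[u,d,v,b]((ρ[v/u](T) ⋈[b=d] γ[u; MIN(b)→d](T)))) → 4
  γ[d; MAX(b)→a](π[d,v,b](π[u,d,v,b]((ρ[v/u](T) ⋈[b=d] γ[u; MIN(b)→d](T))))) → 3

E1 and E2 produce the same multiset:
d | a
3 | 3
4 | 4
9 | 9

yes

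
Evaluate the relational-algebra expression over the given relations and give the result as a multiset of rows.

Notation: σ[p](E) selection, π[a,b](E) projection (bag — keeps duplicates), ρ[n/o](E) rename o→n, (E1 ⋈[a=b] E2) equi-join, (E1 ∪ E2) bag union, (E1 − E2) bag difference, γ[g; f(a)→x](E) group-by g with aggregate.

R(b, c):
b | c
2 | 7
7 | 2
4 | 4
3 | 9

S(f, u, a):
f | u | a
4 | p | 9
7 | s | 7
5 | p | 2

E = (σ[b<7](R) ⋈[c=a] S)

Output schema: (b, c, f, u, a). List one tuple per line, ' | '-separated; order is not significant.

Subexpression sizes:
  R → 4
  σ[b<7](R) → 3
  S → 3
  (σ[b<7](R) ⋈[c=a] S) → 2

== RESULT ==
b | c | f | u | a
2 | 7 | 7 | s | 7
3 | 9 | 4 | p | 9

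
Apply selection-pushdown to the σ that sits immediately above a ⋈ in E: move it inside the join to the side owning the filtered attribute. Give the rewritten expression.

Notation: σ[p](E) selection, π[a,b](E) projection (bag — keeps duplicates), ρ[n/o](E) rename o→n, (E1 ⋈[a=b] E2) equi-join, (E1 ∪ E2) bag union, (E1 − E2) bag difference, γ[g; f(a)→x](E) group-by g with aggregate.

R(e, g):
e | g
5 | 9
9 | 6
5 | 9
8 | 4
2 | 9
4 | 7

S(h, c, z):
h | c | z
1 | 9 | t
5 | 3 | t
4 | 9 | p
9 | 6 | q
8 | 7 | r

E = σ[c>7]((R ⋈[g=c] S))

σ filters on c, owned by the right side.
E' = (R ⋈[g=c] σ[c>7](S))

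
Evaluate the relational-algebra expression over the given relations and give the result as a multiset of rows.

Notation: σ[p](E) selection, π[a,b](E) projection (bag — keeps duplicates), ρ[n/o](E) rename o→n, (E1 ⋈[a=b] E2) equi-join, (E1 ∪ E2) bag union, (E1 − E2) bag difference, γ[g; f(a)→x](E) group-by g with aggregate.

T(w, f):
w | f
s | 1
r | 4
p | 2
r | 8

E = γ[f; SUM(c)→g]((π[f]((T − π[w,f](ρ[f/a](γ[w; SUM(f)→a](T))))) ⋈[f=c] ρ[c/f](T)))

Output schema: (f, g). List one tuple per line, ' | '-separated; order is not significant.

Subexpression sizes:
  T → 4
  T → 4
  γ[w; SUM(f)→a](T) → 3
  ρ[f/a](γ[w; SUM(f)→a](T)) → 3
  π[w,f](ρ[f/a](γ[w; SUM(f)→a](T))) → 3
  (T − π[w,f](ρ[f/a](γ[w; SUM(f)→a](T)))) → 2
  π[f]((T − π[w,f](ρ[f/a](γ[w; SUM(f)→a](T))))) → 2
  T → 4
  ρ[c/f](T) → 4
  (π[f]((T − π[w,f](ρ[f/a](γ[w; SUM(f)→a](T))))) ⋈[f=c] ρ[c/f](T)) → 2
  γ[f; SUM(c)→g]((π[f]((T − π[w,f](ρ[f/a](γ[w; SUM(f)→a](T))))) ⋈[f=c] ρ[c/f](T))) → 2

== RESULT ==
f | g
4 | 4
8 | 8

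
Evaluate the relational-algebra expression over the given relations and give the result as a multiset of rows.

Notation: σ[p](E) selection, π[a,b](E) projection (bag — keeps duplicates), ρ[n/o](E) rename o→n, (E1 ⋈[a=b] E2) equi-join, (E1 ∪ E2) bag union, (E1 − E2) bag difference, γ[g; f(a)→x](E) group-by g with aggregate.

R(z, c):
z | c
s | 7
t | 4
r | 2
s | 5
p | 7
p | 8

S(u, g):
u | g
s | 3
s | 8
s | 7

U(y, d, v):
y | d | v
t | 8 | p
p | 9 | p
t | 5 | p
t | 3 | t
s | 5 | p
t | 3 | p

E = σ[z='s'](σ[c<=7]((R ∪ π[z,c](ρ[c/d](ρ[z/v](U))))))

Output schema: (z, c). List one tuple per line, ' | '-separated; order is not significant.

Per-node cardinality:
  R → 6
  U → 6
  ρ[z/v](U) → 6
  ρ[c/d](ρ[z/v](U)) → 6
  π[z,c](ρ[c/d](ρ[z/v](U))) → 6
  (R ∪ π[z,c](ρ[c/d](ρ[z/v](U)))) → 12
  σ[c<=7]((R ∪ π[z,c](ρ[c/d](ρ[z/v](U))))) → 9
  σ[z='s'](σ[c<=7]((R ∪ π[z,c](ρ[c/d](ρ[z/v](U)))))) → 2

== RESULT ==
z | c
s | 5
s | 7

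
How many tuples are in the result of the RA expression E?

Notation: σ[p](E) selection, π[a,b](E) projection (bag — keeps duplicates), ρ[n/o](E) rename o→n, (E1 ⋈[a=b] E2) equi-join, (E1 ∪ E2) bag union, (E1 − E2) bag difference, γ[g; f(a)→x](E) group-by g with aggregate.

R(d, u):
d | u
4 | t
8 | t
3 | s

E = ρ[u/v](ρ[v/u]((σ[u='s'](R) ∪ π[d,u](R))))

Stepwise |·|:
  R → 3
  σ[u='s'](R) → 1
  R → 3
  π[d,u](R) → 3
  (σ[u='s'](R) ∪ π[d,u](R)) → 4
  ρ[v/u]((σ[u='s'](R) ∪ π[d,u](R))) → 4
  ρ[u/v](ρ[v/u]((σ[u='s'](R) ∪ π[d,u](R)))) → 4

|E| = 4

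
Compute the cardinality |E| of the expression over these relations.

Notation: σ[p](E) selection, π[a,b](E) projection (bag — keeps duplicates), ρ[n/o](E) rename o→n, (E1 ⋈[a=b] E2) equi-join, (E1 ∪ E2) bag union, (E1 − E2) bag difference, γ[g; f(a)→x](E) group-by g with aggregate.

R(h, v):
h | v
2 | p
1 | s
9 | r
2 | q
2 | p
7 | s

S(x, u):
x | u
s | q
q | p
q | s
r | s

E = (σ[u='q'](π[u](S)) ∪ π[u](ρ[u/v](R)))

Subexpression sizes:
  S → 4
  π[u](S) → 4
  σ[u='q'](π[u](S)) → 1
  R → 6
  ρ[u/v](R) → 6
  π[u](ρ[u/v](R)) → 6
  (σ[u='q'](π[u](S)) ∪ π[u](ρ[u/v](R))) → 7

|E| = 7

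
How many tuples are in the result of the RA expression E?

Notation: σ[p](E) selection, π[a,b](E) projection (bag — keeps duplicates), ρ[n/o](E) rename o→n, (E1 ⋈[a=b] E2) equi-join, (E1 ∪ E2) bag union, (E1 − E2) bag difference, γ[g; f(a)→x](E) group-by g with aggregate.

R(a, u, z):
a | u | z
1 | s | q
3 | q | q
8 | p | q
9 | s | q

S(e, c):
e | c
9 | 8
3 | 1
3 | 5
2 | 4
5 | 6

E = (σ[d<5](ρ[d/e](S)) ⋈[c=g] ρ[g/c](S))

Stepwise |·|:
  S → 5
  ρ[d/e](S) → 5
  σ[d<5](ρ[d/e](S)) → 3
  S → 5
  ρ[g/c](S) → 5
  (σ[d<5](ρ[d/e](S)) ⋈[c=g] ρ[g/c](S)) → 3

|E| = 3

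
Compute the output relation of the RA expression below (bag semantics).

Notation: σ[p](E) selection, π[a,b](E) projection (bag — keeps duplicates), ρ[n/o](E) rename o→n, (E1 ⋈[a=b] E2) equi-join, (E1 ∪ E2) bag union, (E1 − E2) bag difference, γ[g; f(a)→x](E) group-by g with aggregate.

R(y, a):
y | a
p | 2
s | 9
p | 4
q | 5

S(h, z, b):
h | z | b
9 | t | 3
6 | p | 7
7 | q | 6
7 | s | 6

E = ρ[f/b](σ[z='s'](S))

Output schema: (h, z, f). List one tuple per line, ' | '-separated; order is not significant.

Subexpression sizes:
  S → 4
  σ[z='s'](S) → 1
  ρ[f/b](σ[z='s'](S)) → 1

== RESULT ==
h | z | f
7 | s | 6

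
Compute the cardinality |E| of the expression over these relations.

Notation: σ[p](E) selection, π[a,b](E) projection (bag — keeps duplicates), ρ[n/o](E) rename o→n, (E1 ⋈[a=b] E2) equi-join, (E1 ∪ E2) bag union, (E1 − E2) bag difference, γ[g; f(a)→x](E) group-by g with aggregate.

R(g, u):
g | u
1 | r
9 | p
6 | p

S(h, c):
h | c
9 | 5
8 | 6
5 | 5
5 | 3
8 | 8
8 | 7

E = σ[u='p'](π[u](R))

Per-node cardinality:
  R → 3
  π[u](R) → 3
  σ[u='p'](π[u](R)) → 2

|E| = 2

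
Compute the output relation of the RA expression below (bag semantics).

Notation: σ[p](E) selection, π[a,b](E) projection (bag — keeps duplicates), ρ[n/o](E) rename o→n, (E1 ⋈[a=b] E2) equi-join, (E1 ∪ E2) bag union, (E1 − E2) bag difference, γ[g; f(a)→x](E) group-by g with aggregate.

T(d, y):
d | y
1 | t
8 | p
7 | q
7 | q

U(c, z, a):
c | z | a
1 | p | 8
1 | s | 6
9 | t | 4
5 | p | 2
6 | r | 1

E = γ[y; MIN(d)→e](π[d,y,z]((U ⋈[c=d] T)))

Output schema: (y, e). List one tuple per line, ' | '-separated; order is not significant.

Subexpression sizes:
  U → 5
  T → 4
  (U ⋈[c=d] T) → 2
  π[d,y,z]((U ⋈[c=d] T)) → 2
  γ[y; MIN(d)→e](π[d,y,z]((U ⋈[c=d] T))) → 1

== RESULT ==
y | e
t | 1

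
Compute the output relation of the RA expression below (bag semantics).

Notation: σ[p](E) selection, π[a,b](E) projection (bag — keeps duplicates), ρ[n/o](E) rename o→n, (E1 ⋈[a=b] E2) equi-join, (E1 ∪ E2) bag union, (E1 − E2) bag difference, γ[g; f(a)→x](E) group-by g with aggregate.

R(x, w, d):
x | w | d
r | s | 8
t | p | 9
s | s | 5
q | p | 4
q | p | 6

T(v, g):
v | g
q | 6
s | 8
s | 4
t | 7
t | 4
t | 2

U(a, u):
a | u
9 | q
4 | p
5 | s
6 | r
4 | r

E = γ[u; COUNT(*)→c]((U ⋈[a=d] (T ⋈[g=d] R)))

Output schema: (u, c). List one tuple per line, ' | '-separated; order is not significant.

Stepwise |·|:
  U → 5
  T → 6
  R → 5
  (T ⋈[g=d] R) → 4
  (U ⋈[a=d] (T ⋈[g=d] R)) → 5
  γ[u; COUNT(*)→c]((U ⋈[a=d] (T ⋈[g=d] R))) → 2

== RESULT ==
u | c
p | 2
r | 3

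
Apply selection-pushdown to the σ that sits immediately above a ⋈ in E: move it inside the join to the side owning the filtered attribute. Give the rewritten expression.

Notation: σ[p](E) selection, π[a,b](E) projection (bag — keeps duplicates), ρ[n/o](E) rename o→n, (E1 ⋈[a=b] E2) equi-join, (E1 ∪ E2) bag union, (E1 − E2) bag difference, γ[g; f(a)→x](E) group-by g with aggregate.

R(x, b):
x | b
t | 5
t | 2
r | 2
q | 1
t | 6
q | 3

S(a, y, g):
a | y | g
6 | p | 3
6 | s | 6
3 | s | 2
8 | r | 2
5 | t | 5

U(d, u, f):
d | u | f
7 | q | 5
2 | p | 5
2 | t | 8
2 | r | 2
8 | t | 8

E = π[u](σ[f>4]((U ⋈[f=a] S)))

σ filters on f, owned by the left side.
E' = π[u]((σ[f>4](U) ⋈[f=a] S))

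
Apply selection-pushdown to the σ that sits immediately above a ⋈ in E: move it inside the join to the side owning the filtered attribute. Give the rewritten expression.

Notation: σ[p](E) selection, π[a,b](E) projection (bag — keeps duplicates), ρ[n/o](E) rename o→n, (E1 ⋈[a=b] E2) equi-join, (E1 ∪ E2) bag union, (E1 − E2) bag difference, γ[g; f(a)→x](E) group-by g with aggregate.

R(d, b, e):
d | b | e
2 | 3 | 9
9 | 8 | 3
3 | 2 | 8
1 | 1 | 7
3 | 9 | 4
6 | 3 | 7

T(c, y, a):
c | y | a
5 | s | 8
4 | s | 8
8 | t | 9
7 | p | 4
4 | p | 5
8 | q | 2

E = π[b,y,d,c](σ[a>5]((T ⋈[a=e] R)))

σ filters on a, owned by the left side.
E' = π[b,y,d,c]((σ[a>5](T) ⋈[a=e] R))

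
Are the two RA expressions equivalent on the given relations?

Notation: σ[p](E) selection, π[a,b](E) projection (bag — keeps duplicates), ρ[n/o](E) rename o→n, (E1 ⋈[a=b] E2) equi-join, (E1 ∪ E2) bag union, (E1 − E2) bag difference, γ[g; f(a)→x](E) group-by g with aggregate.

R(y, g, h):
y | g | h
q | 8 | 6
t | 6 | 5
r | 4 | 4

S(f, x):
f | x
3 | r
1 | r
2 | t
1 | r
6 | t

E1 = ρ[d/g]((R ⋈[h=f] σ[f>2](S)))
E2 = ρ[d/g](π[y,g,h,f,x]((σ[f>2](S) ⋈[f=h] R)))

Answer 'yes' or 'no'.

E1 per-node cardinality:
  R → 3
  S → 5
  σ[f>2](S) → 2
  (R ⋈[h=f] σ[f>2](S)) → 1
  ρ[d/g]((R ⋈[h=f] σ[f>2](S))) → 1
E2 per-node cardinality:
  S → 5
  σ[f>2](S) → 2
  R → 3
  (σ[f>2](S) ⋈[f=h] R) → 1
  π[y,g,h,f,x]((σ[f>2](S) ⋈[f=h] R)) → 1
  ρ[d/g](π[y,g,h,f,x]((σ[f>2](S) ⋈[f=h] R))) → 1

E1 and E2 produce the same multiset:
y | d | h | f | x
q | 8 | 6 | 6 | t

yes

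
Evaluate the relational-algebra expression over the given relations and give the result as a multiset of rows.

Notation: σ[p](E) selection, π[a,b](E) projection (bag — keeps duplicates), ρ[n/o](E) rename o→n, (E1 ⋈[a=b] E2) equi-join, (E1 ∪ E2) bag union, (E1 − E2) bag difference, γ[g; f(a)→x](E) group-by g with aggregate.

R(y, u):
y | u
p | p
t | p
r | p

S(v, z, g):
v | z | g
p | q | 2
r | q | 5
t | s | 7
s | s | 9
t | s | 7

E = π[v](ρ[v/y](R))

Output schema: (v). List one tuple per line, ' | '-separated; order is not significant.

Stepwise |·|:
  R → 3
  ρ[v/y](R) → 3
  π[v](ρ[v/y](R)) → 3

== RESULT ==
v
p
r
t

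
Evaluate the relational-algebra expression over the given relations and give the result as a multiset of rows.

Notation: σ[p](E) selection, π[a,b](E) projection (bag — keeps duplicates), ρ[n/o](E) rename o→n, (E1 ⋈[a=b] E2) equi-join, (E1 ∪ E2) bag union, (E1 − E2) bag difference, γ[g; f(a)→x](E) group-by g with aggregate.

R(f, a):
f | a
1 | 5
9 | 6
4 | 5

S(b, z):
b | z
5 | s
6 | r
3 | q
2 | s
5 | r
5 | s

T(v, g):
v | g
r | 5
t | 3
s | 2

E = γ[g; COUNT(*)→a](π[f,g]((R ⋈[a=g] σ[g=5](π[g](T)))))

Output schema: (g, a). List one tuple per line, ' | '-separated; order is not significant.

Subexpression sizes:
  R → 3
  T → 3
  π[g](T) → 3
  σ[g=5](π[g](T)) → 1
  (R ⋈[a=g] σ[g=5](π[g](T))) → 2
  π[f,g]((R ⋈[a=g] σ[g=5](π[g](T)))) → 2
  γ[g; COUNT(*)→a](π[f,g]((R ⋈[a=g] σ[g=5](π[g](T))))) → 1

== RESULT ==
g | a
5 | 2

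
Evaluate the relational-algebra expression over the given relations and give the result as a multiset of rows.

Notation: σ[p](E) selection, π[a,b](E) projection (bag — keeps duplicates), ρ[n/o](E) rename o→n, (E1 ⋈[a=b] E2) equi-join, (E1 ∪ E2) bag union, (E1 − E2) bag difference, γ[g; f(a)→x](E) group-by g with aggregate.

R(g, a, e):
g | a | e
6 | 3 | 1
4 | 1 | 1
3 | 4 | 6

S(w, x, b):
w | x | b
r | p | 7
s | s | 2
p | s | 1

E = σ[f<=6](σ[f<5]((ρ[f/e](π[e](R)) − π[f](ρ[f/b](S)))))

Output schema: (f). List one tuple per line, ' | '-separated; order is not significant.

Row counts bottom-up:
  R → 3
  π[e](R) → 3
  ρ[f/e](π[e](R)) → 3
  S → 3
  ρ[f/b](S) → 3
  π[f](ρ[f/b](S)) → 3
  (ρ[f/e](π[e](R)) − π[f](ρ[f/b](S))) → 2
  σ[f<5]((ρ[f/e](π[e](R)) − π[f](ρ[f/b](S)))) → 1
  σ[f<=6](σ[f<5]((ρ[f/e](π[e](R)) − π[f](ρ[f/b](S))))) → 1

== RESULT ==
f
1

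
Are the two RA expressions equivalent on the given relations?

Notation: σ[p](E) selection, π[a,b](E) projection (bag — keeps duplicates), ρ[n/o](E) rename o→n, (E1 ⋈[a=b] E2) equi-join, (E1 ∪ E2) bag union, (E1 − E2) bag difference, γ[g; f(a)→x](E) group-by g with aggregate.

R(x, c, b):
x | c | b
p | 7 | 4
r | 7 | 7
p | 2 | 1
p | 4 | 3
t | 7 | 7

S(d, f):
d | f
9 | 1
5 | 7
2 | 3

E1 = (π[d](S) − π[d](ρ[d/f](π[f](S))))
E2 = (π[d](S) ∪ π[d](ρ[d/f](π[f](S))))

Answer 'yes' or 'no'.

E1 stepwise |·|:
  S → 3
  π[d](S) → 3
  S → 3
  π[f](S) → 3
  ρ[d/f](π[f](S)) → 3
  π[d](ρ[d/f](π[f](S))) → 3
  (π[d](S) − π[d](ρ[d/f](π[f](S)))) → 3
E2 stepwise |·|:
  S → 3
  π[d](S) → 3
  S → 3
  π[f](S) → 3
  ρ[d/f](π[f](S)) → 3
  π[d](ρ[d/f](π[f](S))) → 3
  (π[d](S) ∪ π[d](ρ[d/f](π[f](S)))) → 6

E1 result:
d
2
5
9
E2 result:
d
1
2
3
5
7
9
Witness: (1,) appears 0× in E1 but 1× in E2.

no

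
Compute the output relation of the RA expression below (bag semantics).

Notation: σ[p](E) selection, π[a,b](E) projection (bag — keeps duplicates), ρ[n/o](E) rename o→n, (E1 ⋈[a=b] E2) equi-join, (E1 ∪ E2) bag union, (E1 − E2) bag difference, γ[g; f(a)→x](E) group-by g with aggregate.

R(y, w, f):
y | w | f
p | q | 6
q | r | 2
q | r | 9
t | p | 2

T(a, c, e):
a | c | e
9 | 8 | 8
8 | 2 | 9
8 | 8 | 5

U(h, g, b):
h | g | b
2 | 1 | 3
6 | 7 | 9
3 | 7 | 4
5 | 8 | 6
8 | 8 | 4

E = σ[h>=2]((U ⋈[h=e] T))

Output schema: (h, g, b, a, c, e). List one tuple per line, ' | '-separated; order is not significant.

Stepwise |·|:
  U → 5
  T → 3
  (U ⋈[h=e] T) → 2
  σ[h>=2]((U ⋈[h=e] T)) → 2

== RESULT ==
h | g | b | a | c | e
5 | 8 | 6 | 8 | 8 | 5
8 | 8 | 4 | 9 | 8 | 8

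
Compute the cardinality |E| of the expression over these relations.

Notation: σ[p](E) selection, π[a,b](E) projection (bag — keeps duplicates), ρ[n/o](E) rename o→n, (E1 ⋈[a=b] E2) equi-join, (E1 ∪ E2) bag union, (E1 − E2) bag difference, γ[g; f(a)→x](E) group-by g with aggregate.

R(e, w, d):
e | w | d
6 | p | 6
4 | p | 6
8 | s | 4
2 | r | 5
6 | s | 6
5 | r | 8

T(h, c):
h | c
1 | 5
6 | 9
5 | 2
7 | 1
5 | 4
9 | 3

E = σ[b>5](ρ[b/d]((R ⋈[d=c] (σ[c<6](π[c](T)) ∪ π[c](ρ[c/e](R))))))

Subexpression sizes:
  R → 6
  T → 6
  π[c](T) → 6
  σ[c<6](π[c](T)) → 5
  R → 6
  ρ[c/e](R) → 6
  π[c](ρ[c/e](R)) → 6
  (σ[c<6](π[c](T)) ∪ π[c](ρ[c/e](R))) → 11
  (R ⋈[d=c] (σ[c<6](π[c](T)) ∪ π[c](ρ[c/e](R)))) → 11
  ρ[b/d]((R ⋈[d=c] (σ[c<6](π[c](T)) ∪ π[c](ρ[c/e](R))))) → 11
  σ[b>5](ρ[b/d]((R ⋈[d=c] (σ[c<6](π[c](T)) ∪ π[c](ρ[c/e](R)))))) → 7

|E| = 7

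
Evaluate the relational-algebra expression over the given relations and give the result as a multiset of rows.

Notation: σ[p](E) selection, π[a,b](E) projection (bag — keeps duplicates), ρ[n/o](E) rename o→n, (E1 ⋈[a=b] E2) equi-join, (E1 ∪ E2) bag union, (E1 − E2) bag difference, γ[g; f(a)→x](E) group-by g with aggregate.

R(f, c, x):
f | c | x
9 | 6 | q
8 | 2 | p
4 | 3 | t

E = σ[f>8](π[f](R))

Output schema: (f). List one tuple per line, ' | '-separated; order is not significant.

Stepwise |·|:
  R → 3
  π[f](R) → 3
  σ[f>8](π[f](R)) → 1

== RESULT ==
f
9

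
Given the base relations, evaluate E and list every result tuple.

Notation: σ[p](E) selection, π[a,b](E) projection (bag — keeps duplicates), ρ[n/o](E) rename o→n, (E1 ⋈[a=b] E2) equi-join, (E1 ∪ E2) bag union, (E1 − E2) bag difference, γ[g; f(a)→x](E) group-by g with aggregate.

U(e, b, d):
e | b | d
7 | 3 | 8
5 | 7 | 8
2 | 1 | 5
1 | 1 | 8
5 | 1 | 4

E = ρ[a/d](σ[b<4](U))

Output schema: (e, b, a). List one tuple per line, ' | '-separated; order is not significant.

Stepwise |·|:
  U → 5
  σ[b<4](U) → 4
  ρ[a/d](σ[b<4](U)) → 4

== RESULT ==
e | b | a
1 | 1 | 8
2 | 1 | 5
5 | 1 | 4
7 | 3 | 8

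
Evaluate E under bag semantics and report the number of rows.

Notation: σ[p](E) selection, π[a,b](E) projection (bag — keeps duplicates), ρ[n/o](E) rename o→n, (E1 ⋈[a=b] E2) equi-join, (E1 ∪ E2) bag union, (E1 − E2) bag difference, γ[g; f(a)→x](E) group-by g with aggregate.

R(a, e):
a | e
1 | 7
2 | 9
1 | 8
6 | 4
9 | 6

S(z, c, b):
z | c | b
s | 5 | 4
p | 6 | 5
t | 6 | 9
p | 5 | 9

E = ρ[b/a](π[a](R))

Stepwise |·|:
  R → 5
  π[a](R) → 5
  ρ[b/a](π[a](R)) → 5

|E| = 5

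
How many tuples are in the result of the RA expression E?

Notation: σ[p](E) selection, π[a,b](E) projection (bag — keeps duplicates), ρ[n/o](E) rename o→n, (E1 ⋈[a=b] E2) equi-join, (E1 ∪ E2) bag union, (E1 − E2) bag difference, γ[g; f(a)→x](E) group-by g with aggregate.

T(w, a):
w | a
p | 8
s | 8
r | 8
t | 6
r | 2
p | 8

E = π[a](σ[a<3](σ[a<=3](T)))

Row counts bottom-up:
  T → 6
  σ[a<=3](T) → 1
  σ[a<3](σ[a<=3](T)) → 1
  π[a](σ[a<3](σ[a<=3](T))) → 1

|E| = 1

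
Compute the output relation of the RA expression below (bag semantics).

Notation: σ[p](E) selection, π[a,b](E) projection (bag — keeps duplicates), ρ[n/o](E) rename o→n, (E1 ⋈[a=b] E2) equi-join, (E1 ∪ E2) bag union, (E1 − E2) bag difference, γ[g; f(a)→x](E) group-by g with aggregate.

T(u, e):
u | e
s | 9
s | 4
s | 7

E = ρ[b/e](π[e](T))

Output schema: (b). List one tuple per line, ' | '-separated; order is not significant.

Subexpression sizes:
  T → 3
  π[e](T) → 3
  ρ[b/e](π[e](T)) → 3

== RESULT ==
b
4
7
9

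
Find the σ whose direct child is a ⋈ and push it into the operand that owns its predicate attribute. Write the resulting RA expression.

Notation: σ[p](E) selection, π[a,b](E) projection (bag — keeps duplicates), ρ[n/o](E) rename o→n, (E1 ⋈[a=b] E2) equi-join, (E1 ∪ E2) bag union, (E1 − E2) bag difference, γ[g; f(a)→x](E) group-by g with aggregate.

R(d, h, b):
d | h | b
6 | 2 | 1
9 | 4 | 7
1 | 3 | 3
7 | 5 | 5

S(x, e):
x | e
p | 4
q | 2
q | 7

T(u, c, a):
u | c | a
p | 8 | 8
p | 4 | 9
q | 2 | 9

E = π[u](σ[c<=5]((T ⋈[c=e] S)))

σ filters on c, owned by the left side.
E' = π[u]((σ[c<=5](T) ⋈[c=e] S))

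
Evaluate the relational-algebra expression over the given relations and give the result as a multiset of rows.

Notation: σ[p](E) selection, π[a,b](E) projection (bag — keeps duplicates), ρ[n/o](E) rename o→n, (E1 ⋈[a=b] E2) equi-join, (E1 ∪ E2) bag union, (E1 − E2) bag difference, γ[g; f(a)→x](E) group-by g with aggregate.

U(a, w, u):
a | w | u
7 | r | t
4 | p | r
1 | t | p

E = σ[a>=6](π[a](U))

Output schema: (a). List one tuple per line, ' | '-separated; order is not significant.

Subexpression sizes:
  U → 3
  π[a](U) → 3
  σ[a>=6](π[a](U)) → 1

== RESULT ==
a
7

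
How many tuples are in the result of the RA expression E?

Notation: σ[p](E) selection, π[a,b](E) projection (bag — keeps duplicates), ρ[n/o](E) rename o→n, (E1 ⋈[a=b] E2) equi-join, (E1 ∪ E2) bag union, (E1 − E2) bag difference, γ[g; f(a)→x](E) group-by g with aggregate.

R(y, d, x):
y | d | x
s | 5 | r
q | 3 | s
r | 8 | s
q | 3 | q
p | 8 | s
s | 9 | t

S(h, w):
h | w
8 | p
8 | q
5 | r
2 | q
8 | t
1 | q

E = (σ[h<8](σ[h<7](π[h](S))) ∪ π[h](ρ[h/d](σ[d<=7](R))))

Per-node cardinality:
  S → 6
  π[h](S) → 6
  σ[h<7](π[h](S)) → 3
  σ[h<8](σ[h<7](π[h](S))) → 3
  R → 6
  σ[d<=7](R) → 3
  ρ[h/d](σ[d<=7](R)) → 3
  π[h](ρ[h/d](σ[d<=7](R))) → 3
  (σ[h<8](σ[h<7](π[h](S))) ∪ π[h](ρ[h/d](σ[d<=7](R)))) → 6

|E| = 6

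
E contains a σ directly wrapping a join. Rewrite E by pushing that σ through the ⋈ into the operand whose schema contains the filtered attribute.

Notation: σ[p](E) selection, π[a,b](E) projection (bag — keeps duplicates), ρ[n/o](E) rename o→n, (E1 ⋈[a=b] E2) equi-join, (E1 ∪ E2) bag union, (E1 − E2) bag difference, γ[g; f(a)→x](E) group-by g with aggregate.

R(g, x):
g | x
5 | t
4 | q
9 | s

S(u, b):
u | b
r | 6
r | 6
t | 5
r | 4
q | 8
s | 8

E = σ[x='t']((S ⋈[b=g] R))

σ filters on x, owned by the right side.
E' = (S ⋈[b=g] σ[x='t'](R))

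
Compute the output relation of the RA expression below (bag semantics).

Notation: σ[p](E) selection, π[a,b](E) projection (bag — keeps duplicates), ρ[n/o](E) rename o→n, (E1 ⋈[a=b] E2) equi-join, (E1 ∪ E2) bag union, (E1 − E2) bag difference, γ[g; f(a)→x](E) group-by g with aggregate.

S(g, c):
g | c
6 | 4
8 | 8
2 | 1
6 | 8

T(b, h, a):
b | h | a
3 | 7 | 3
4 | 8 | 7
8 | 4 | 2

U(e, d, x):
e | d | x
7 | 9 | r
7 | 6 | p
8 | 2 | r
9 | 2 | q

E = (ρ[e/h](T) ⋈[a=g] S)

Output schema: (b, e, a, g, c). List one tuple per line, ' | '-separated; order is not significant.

Stepwise |·|:
  T → 3
  ρ[e/h](T) → 3
  S → 4
  (ρ[e/h](T) ⋈[a=g] S) → 1

== RESULT ==
b | e | a | g | c
8 | 4 | 2 | 2 | 1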